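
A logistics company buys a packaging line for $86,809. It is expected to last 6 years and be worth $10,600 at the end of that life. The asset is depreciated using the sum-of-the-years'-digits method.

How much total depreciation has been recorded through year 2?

Depreciable base = $86,809 − $10,600 = $76,209.
Sum of the years' digits = 6+5+4+3+2+1 = 21.
Year 1: $76,209 × 6/21 = $21,774. Book value $65,035.
Year 2: $76,209 × 5/21 = $18,145. Book value $46,890.
Accumulated through year 2 = $86,809 − $46,890 = $39,919.

$39,919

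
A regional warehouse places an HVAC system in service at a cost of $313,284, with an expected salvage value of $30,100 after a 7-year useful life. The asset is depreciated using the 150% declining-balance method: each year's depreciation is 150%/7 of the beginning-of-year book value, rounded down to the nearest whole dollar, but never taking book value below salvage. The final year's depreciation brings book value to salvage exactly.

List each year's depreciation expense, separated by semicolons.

Depreciable base = $313,284 − $30,100 = $283,184.
Year 1: ⌊$313,284 × 150%/7⌋ = $67,132. Book value $246,152.
Year 2: ⌊$246,152 × 150%/7⌋ = $52,746. Book value $193,406.
Year 3: ⌊$193,406 × 150%/7⌋ = $41,444. Book value $151,962.
Year 4: ⌊$151,962 × 150%/7⌋ = $32,563. Book value $119,399.
Year 5: ⌊$119,399 × 150%/7⌋ = $25,585. Book value $93,814.
Year 6: ⌊$93,814 × 150%/7⌋ = $20,103. Book value $73,711.
Year 7 (final): $73,711 − $30,100 = $43,611. Book value $30,100.

$67,132; $52,746; $41,444; $32,563; $25,585; $20,103; $43,611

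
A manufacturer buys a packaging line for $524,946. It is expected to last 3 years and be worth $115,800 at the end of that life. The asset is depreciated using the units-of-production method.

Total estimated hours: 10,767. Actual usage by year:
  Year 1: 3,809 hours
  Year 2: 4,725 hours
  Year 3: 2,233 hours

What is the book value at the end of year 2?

$200,654

Depreciable base = $524,946 − $115,800 = $409,146.
Rate = $409,146 / 10,767 hours = $38 per hour.
Year 1: 3,809 × $38 = $144,742. Book value $380,204.
Year 2: 4,725 × $38 = $179,550. Book value $200,654.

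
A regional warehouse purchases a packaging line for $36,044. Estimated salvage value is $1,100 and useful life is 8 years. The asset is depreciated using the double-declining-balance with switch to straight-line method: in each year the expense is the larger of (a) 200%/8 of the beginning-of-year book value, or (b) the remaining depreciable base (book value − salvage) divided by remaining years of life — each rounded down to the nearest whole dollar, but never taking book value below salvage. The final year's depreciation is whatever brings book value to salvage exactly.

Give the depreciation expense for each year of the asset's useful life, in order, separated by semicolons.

$9,011; $6,758; $5,068; $3,801; $2,851; $2,485; $2,485; $2,485

Depreciable base = $36,044 − $1,100 = $34,944.
Year 1: DB = ⌊$36,044 × 200%/8⌋ = $9,011; SL = ⌊$34,944/8⌋ = $4,368 → take DB $9,011. Book value $27,033.
Year 2: DB = ⌊$27,033 × 200%/8⌋ = $6,758; SL = ⌊$25,933/7⌋ = $3,704 → take DB $6,758. Book value $20,275.
Year 3: DB = ⌊$20,275 × 200%/8⌋ = $5,068; SL = ⌊$19,175/6⌋ = $3,195 → take DB $5,068. Book value $15,207.
Year 4: DB = ⌊$15,207 × 200%/8⌋ = $3,801; SL = ⌊$14,107/5⌋ = $2,821 → take DB $3,801. Book value $11,406.
Year 5: DB = ⌊$11,406 × 200%/8⌋ = $2,851; SL = ⌊$10,306/4⌋ = $2,576 → take DB $2,851. Book value $8,555.
Year 6: DB = ⌊$8,555 × 200%/8⌋ = $2,138; SL = ⌊$7,455/3⌋ = $2,485 → take SL $2,485. Book value $6,070.
Year 7: DB = ⌊$6,070 × 200%/8⌋ = $1,517; SL = ⌊$4,970/2⌋ = $2,485 → take SL $2,485. Book value $3,585.
Year 8 (final): $3,585 − $1,100 = $2,485. Book value $1,100.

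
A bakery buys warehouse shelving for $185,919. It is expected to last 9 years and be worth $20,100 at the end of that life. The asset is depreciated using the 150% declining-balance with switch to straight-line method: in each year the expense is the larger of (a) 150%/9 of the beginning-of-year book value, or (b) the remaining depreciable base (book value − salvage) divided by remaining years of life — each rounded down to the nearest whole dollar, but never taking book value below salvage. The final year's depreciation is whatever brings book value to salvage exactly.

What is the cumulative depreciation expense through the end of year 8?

Depreciable base = $185,919 − $20,100 = $165,819.
Year 1: DB = ⌊$185,919 × 150%/9⌋ = $30,986; SL = ⌊$165,819/9⌋ = $18,424 → take DB $30,986. Book value $154,933.
Year 2: DB = ⌊$154,933 × 150%/9⌋ = $25,822; SL = ⌊$134,833/8⌋ = $16,854 → take DB $25,822. Book value $129,111.
Year 3: DB = ⌊$129,111 × 150%/9⌋ = $21,518; SL = ⌊$109,011/7⌋ = $15,573 → take DB $21,518. Book value $107,593.
Year 4: DB = ⌊$107,593 × 150%/9⌋ = $17,932; SL = ⌊$87,493/6⌋ = $14,582 → take DB $17,932. Book value $89,661.
Year 5: DB = ⌊$89,661 × 150%/9⌋ = $14,943; SL = ⌊$69,561/5⌋ = $13,912 → take DB $14,943. Book value $74,718.
Year 6: DB = ⌊$74,718 × 150%/9⌋ = $12,453; SL = ⌊$54,618/4⌋ = $13,654 → take SL $13,654. Book value $61,064.
Year 7: DB = ⌊$61,064 × 150%/9⌋ = $10,177; SL = ⌊$40,964/3⌋ = $13,654 → take SL $13,654. Book value $47,410.
Year 8: DB = ⌊$47,410 × 150%/9⌋ = $7,901; SL = ⌊$27,310/2⌋ = $13,655 → take SL $13,655. Book value $33,755.
Accumulated through year 8 = $185,919 − $33,755 = $152,164.

$152,164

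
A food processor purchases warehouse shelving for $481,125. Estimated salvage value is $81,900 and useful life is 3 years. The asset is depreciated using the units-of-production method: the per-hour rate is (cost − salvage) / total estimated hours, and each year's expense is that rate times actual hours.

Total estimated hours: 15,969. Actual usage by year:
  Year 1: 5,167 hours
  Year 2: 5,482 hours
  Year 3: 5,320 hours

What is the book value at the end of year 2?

$214,900

Depreciable base = $481,125 − $81,900 = $399,225.
Rate = $399,225 / 15,969 hours = $25 per hour.
Year 1: 5,167 × $25 = $129,175. Book value $351,950.
Year 2: 5,482 × $25 = $137,050. Book value $214,900.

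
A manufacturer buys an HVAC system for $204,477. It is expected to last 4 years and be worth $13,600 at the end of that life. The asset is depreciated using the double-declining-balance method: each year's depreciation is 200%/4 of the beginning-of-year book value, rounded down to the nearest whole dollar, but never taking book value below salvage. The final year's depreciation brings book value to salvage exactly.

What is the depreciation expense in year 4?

$11,960

Depreciable base = $204,477 − $13,600 = $190,877.
Year 1: ⌊$204,477 × 200%/4⌋ = $102,238. Book value $102,239.
Year 2: ⌊$102,239 × 200%/4⌋ = $51,119. Book value $51,120.
Year 3: ⌊$51,120 × 200%/4⌋ = $25,560. Book value $25,560.
Year 4 (final): $25,560 − $13,600 = $11,960. Book value $13,600.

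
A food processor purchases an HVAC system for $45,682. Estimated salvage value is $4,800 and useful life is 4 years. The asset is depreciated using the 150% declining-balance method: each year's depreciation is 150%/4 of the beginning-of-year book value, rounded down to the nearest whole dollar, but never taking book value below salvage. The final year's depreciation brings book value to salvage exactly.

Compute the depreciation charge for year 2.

$10,707

Depreciable base = $45,682 − $4,800 = $40,882.
Year 1: ⌊$45,682 × 150%/4⌋ = $17,130. Book value $28,552.
Year 2: ⌊$28,552 × 150%/4⌋ = $10,707. Book value $17,845.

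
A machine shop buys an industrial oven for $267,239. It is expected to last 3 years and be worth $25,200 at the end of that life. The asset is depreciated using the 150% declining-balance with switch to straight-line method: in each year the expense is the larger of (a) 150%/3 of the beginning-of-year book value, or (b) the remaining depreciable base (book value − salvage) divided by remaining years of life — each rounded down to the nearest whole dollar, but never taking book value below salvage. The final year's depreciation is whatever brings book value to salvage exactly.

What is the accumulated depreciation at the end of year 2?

Depreciable base = $267,239 − $25,200 = $242,039.
Year 1: DB = ⌊$267,239 × 150%/3⌋ = $133,619; SL = ⌊$242,039/3⌋ = $80,679 → take DB $133,619. Book value $133,620.
Year 2: DB = ⌊$133,620 × 150%/3⌋ = $66,810; SL = ⌊$108,420/2⌋ = $54,210 → take DB $66,810. Book value $66,810.
Accumulated through year 2 = $267,239 − $66,810 = $200,429.

$200,429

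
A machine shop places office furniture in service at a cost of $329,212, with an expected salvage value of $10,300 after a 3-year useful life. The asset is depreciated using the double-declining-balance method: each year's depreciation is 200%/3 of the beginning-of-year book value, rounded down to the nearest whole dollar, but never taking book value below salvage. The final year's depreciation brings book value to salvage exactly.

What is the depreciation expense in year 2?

$73,158

Depreciable base = $329,212 − $10,300 = $318,912.
Year 1: ⌊$329,212 × 200%/3⌋ = $219,474. Book value $109,738.
Year 2: ⌊$109,738 × 200%/3⌋ = $73,158. Book value $36,580.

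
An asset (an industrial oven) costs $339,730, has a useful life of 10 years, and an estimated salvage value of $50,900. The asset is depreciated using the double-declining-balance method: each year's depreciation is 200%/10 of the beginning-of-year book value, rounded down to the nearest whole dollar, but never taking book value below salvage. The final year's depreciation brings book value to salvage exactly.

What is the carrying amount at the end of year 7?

Depreciable base = $339,730 − $50,900 = $288,830.
Year 1: ⌊$339,730 × 200%/10⌋ = $67,946. Book value $271,784.
Year 2: ⌊$271,784 × 200%/10⌋ = $54,356. Book value $217,428.
Year 3: ⌊$217,428 × 200%/10⌋ = $43,485. Book value $173,943.
Year 4: ⌊$173,943 × 200%/10⌋ = $34,788. Book value $139,155.
Year 5: ⌊$139,155 × 200%/10⌋ = $27,831. Book value $111,324.
Year 6: ⌊$111,324 × 200%/10⌋ = $22,264. Book value $89,060.
Year 7: ⌊$89,060 × 200%/10⌋ = $17,812. Book value $71,248.

$71,248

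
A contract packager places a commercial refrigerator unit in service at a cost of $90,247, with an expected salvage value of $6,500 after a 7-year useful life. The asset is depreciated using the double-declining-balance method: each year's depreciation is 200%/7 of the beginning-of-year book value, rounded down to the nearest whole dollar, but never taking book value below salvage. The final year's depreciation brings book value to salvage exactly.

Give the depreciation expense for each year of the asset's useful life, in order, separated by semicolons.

$25,784; $18,418; $13,155; $9,397; $6,712; $4,794; $5,487

Depreciable base = $90,247 − $6,500 = $83,747.
Year 1: ⌊$90,247 × 200%/7⌋ = $25,784. Book value $64,463.
Year 2: ⌊$64,463 × 200%/7⌋ = $18,418. Book value $46,045.
Year 3: ⌊$46,045 × 200%/7⌋ = $13,155. Book value $32,890.
Year 4: ⌊$32,890 × 200%/7⌋ = $9,397. Book value $23,493.
Year 5: ⌊$23,493 × 200%/7⌋ = $6,712. Book value $16,781.
Year 6: ⌊$16,781 × 200%/7⌋ = $4,794. Book value $11,987.
Year 7 (final): $11,987 − $6,500 = $5,487. Book value $6,500.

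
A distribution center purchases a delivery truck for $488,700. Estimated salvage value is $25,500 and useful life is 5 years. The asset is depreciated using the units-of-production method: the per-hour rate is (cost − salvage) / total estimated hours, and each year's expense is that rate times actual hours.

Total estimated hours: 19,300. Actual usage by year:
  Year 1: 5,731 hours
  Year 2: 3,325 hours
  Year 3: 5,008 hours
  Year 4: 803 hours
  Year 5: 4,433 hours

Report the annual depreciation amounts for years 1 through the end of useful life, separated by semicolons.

Depreciable base = $488,700 − $25,500 = $463,200.
Rate = $463,200 / 19,300 hours = $24 per hour.
Year 1: 5,731 × $24 = $137,544. Book value $351,156.
Year 2: 3,325 × $24 = $79,800. Book value $271,356.
Year 3: 5,008 × $24 = $120,192. Book value $151,164.
Year 4: 803 × $24 = $19,272. Book value $131,892.
Year 5: 4,433 × $24 = $106,392. Book value $25,500.

$137,544; $79,800; $120,192; $19,272; $106,392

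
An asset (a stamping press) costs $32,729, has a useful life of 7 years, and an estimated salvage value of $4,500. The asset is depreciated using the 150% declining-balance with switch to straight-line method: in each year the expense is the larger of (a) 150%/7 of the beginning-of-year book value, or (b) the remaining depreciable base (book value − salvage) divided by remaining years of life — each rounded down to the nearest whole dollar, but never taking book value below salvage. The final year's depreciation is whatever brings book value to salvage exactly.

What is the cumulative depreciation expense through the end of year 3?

$16,852

Depreciable base = $32,729 − $4,500 = $28,229.
Year 1: DB = ⌊$32,729 × 150%/7⌋ = $7,013; SL = ⌊$28,229/7⌋ = $4,032 → take DB $7,013. Book value $25,716.
Year 2: DB = ⌊$25,716 × 150%/7⌋ = $5,510; SL = ⌊$21,216/6⌋ = $3,536 → take DB $5,510. Book value $20,206.
Year 3: DB = ⌊$20,206 × 150%/7⌋ = $4,329; SL = ⌊$15,706/5⌋ = $3,141 → take DB $4,329. Book value $15,877.
Accumulated through year 3 = $32,729 − $15,877 = $16,852.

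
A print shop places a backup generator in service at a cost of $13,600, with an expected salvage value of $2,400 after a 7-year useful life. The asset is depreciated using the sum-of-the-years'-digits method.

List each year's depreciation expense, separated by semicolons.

Depreciable base = $13,600 − $2,400 = $11,200.
Sum of the years' digits = 7+6+5+4+3+2+1 = 28.
Year 1: $11,200 × 7/28 = $2,800. Book value $10,800.
Year 2: $11,200 × 6/28 = $2,400. Book value $8,400.
Year 3: $11,200 × 5/28 = $2,000. Book value $6,400.
Year 4: $11,200 × 4/28 = $1,600. Book value $4,800.
Year 5: $11,200 × 3/28 = $1,200. Book value $3,600.
Year 6: $11,200 × 2/28 = $800. Book value $2,800.
Year 7: $11,200 × 1/28 = $400. Book value $2,400.

$2,800; $2,400; $2,000; $1,600; $1,200; $800; $400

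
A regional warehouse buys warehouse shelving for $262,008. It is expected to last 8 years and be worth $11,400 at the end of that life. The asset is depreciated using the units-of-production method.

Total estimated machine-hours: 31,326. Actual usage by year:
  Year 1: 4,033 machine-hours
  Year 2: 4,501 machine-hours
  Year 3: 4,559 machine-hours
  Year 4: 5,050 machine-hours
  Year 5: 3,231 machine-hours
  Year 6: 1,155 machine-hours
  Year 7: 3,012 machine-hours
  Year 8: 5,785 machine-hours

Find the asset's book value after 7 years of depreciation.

$57,680

Depreciable base = $262,008 − $11,400 = $250,608.
Rate = $250,608 / 31,326 machine-hours = $8 per machine-hour.
Year 1: 4,033 × $8 = $32,264. Book value $229,744.
Year 2: 4,501 × $8 = $36,008. Book value $193,736.
Year 3: 4,559 × $8 = $36,472. Book value $157,264.
Year 4: 5,050 × $8 = $40,400. Book value $116,864.
Year 5: 3,231 × $8 = $25,848. Book value $91,016.
Year 6: 1,155 × $8 = $9,240. Book value $81,776.
Year 7: 3,012 × $8 = $24,096. Book value $57,680.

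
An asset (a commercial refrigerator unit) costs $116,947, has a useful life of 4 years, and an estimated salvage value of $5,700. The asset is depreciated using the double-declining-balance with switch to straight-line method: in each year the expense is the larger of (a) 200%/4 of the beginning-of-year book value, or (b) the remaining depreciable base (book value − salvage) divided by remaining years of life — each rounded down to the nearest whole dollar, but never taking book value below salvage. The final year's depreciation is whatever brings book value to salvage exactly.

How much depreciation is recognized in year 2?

$29,237

Depreciable base = $116,947 − $5,700 = $111,247.
Year 1: DB = ⌊$116,947 × 200%/4⌋ = $58,473; SL = ⌊$111,247/4⌋ = $27,811 → take DB $58,473. Book value $58,474.
Year 2: DB = ⌊$58,474 × 200%/4⌋ = $29,237; SL = ⌊$52,774/3⌋ = $17,591 → take DB $29,237. Book value $29,237.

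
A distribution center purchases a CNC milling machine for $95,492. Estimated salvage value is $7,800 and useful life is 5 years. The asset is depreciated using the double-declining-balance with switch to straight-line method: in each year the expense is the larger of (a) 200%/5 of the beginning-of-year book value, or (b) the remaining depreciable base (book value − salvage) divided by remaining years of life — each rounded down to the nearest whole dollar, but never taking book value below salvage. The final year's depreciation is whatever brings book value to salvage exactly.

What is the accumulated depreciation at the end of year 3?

Depreciable base = $95,492 − $7,800 = $87,692.
Year 1: DB = ⌊$95,492 × 200%/5⌋ = $38,196; SL = ⌊$87,692/5⌋ = $17,538 → take DB $38,196. Book value $57,296.
Year 2: DB = ⌊$57,296 × 200%/5⌋ = $22,918; SL = ⌊$49,496/4⌋ = $12,374 → take DB $22,918. Book value $34,378.
Year 3: DB = ⌊$34,378 × 200%/5⌋ = $13,751; SL = ⌊$26,578/3⌋ = $8,859 → take DB $13,751. Book value $20,627.
Accumulated through year 3 = $95,492 − $20,627 = $74,865.

$74,865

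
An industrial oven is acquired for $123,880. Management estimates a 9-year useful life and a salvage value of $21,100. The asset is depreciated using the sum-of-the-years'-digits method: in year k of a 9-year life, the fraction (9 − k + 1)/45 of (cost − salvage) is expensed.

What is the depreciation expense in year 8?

$4,568

Depreciable base = $123,880 − $21,100 = $102,780.
Sum of the years' digits = 9+8+7+6+5+4+3+2+1 = 45.
Year 1: $102,780 × 9/45 = $20,556. Book value $103,324.
Year 2: $102,780 × 8/45 = $18,272. Book value $85,052.
Year 3: $102,780 × 7/45 = $15,988. Book value $69,064.
Year 4: $102,780 × 6/45 = $13,704. Book value $55,360.
Year 5: $102,780 × 5/45 = $11,420. Book value $43,940.
Year 6: $102,780 × 4/45 = $9,136. Book value $34,804.
Year 7: $102,780 × 3/45 = $6,852. Book value $27,952.
Year 8: $102,780 × 2/45 = $4,568. Book value $23,384.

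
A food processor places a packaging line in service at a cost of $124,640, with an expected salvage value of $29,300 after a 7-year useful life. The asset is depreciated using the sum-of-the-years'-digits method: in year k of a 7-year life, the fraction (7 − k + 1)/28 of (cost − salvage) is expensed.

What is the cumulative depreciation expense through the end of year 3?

Depreciable base = $124,640 − $29,300 = $95,340.
Sum of the years' digits = 7+6+5+4+3+2+1 = 28.
Year 1: $95,340 × 7/28 = $23,835. Book value $100,805.
Year 2: $95,340 × 6/28 = $20,430. Book value $80,375.
Year 3: $95,340 × 5/28 = $17,025. Book value $63,350.
Accumulated through year 3 = $124,640 − $63,350 = $61,290.

$61,290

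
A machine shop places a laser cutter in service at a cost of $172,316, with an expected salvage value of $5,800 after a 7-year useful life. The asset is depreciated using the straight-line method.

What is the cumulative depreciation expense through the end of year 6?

$142,728

Depreciable base = $172,316 − $5,800 = $166,516.
Annual expense = $166,516 / 7 = $23,788.
End of year 1: book value $148,528.
End of year 2: book value $124,740.
End of year 3: book value $100,952.
End of year 4: book value $77,164.
End of year 5: book value $53,376.
End of year 6: book value $29,588.
Accumulated through year 6 = $172,316 − $29,588 = $142,728.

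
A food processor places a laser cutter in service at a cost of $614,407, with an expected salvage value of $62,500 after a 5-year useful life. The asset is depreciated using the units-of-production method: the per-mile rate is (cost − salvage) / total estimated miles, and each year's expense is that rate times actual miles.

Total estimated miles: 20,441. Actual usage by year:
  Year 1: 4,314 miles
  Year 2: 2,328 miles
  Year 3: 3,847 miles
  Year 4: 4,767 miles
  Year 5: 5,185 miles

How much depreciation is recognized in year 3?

Depreciable base = $614,407 − $62,500 = $551,907.
Rate = $551,907 / 20,441 miles = $27 per mile.
Year 1: 4,314 × $27 = $116,478. Book value $497,929.
Year 2: 2,328 × $27 = $62,856. Book value $435,073.
Year 3: 3,847 × $27 = $103,869. Book value $331,204.

$103,869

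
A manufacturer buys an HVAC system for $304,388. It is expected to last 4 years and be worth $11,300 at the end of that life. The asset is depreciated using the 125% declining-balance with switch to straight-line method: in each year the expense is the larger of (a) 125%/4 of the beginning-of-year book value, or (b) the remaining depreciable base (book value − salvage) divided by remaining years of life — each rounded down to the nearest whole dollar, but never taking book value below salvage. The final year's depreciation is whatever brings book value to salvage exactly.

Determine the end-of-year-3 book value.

$77,289

Depreciable base = $304,388 − $11,300 = $293,088.
Year 1: DB = ⌊$304,388 × 125%/4⌋ = $95,121; SL = ⌊$293,088/4⌋ = $73,272 → take DB $95,121. Book value $209,267.
Year 2: DB = ⌊$209,267 × 125%/4⌋ = $65,395; SL = ⌊$197,967/3⌋ = $65,989 → take SL $65,989. Book value $143,278.
Year 3: DB = ⌊$143,278 × 125%/4⌋ = $44,774; SL = ⌊$131,978/2⌋ = $65,989 → take SL $65,989. Book value $77,289.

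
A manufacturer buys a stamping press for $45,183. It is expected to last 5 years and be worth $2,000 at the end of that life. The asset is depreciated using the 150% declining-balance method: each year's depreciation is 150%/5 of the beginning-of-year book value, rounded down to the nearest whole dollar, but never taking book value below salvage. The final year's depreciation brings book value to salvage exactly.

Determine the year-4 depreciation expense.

$4,649

Depreciable base = $45,183 − $2,000 = $43,183.
Year 1: ⌊$45,183 × 150%/5⌋ = $13,554. Book value $31,629.
Year 2: ⌊$31,629 × 150%/5⌋ = $9,488. Book value $22,141.
Year 3: ⌊$22,141 × 150%/5⌋ = $6,642. Book value $15,499.
Year 4: ⌊$15,499 × 150%/5⌋ = $4,649. Book value $10,850.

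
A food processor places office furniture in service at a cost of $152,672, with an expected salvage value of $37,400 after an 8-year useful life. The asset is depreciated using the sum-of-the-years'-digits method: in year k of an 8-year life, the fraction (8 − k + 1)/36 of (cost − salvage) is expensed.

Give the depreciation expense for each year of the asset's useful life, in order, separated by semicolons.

Depreciable base = $152,672 − $37,400 = $115,272.
Sum of the years' digits = 8+7+6+5+4+3+2+1 = 36.
Year 1: $115,272 × 8/36 = $25,616. Book value $127,056.
Year 2: $115,272 × 7/36 = $22,414. Book value $104,642.
Year 3: $115,272 × 6/36 = $19,212. Book value $85,430.
Year 4: $115,272 × 5/36 = $16,010. Book value $69,420.
Year 5: $115,272 × 4/36 = $12,808. Book value $56,612.
Year 6: $115,272 × 3/36 = $9,606. Book value $47,006.
Year 7: $115,272 × 2/36 = $6,404. Book value $40,602.
Year 8: $115,272 × 1/36 = $3,202. Book value $37,400.

$25,616; $22,414; $19,212; $16,010; $12,808; $9,606; $6,404; $3,202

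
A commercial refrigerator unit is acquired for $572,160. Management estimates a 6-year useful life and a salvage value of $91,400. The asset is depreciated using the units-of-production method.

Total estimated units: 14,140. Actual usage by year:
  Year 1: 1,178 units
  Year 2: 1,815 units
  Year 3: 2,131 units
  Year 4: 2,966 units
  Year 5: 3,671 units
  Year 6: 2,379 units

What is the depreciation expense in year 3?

$72,454

Depreciable base = $572,160 − $91,400 = $480,760.
Rate = $480,760 / 14,140 units = $34 per unit.
Year 1: 1,178 × $34 = $40,052. Book value $532,108.
Year 2: 1,815 × $34 = $61,710. Book value $470,398.
Year 3: 2,131 × $34 = $72,454. Book value $397,944.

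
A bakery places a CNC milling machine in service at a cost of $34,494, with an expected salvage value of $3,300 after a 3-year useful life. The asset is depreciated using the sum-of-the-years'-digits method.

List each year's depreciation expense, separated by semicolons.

$15,597; $10,398; $5,199

Depreciable base = $34,494 − $3,300 = $31,194.
Sum of the years' digits = 3+2+1 = 6.
Year 1: $31,194 × 3/6 = $15,597. Book value $18,897.
Year 2: $31,194 × 2/6 = $10,398. Book value $8,499.
Year 3: $31,194 × 1/6 = $5,199. Book value $3,300.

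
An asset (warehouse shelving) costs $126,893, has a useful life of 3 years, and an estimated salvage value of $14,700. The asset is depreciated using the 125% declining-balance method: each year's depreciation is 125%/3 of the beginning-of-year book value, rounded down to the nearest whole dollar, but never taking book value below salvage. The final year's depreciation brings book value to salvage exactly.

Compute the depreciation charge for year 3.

Depreciable base = $126,893 − $14,700 = $112,193.
Year 1: ⌊$126,893 × 125%/3⌋ = $52,872. Book value $74,021.
Year 2: ⌊$74,021 × 125%/3⌋ = $30,842. Book value $43,179.
Year 3 (final): $43,179 − $14,700 = $28,479. Book value $14,700.

$28,479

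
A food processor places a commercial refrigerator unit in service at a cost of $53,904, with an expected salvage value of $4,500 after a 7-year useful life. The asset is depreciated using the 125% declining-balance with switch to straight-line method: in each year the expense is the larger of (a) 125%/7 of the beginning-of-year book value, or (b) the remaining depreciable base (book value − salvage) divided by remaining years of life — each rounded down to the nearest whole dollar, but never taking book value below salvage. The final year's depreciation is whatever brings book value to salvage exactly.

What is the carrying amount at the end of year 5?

$17,190

Depreciable base = $53,904 − $4,500 = $49,404.
Year 1: DB = ⌊$53,904 × 125%/7⌋ = $9,625; SL = ⌊$49,404/7⌋ = $7,057 → take DB $9,625. Book value $44,279.
Year 2: DB = ⌊$44,279 × 125%/7⌋ = $7,906; SL = ⌊$39,779/6⌋ = $6,629 → take DB $7,906. Book value $36,373.
Year 3: DB = ⌊$36,373 × 125%/7⌋ = $6,495; SL = ⌊$31,873/5⌋ = $6,374 → take DB $6,495. Book value $29,878.
Year 4: DB = ⌊$29,878 × 125%/7⌋ = $5,335; SL = ⌊$25,378/4⌋ = $6,344 → take SL $6,344. Book value $23,534.
Year 5: DB = ⌊$23,534 × 125%/7⌋ = $4,202; SL = ⌊$19,034/3⌋ = $6,344 → take SL $6,344. Book value $17,190.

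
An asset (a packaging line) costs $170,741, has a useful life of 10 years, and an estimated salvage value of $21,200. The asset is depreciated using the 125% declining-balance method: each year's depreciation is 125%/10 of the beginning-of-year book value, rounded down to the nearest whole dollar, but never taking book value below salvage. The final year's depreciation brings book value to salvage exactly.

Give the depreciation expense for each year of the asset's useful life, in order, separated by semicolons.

$21,342; $18,674; $16,340; $14,298; $12,510; $10,947; $9,578; $8,381; $7,333; $30,138

Depreciable base = $170,741 − $21,200 = $149,541.
Year 1: ⌊$170,741 × 125%/10⌋ = $21,342. Book value $149,399.
Year 2: ⌊$149,399 × 125%/10⌋ = $18,674. Book value $130,725.
Year 3: ⌊$130,725 × 125%/10⌋ = $16,340. Book value $114,385.
Year 4: ⌊$114,385 × 125%/10⌋ = $14,298. Book value $100,087.
Year 5: ⌊$100,087 × 125%/10⌋ = $12,510. Book value $87,577.
Year 6: ⌊$87,577 × 125%/10⌋ = $10,947. Book value $76,630.
Year 7: ⌊$76,630 × 125%/10⌋ = $9,578. Book value $67,052.
Year 8: ⌊$67,052 × 125%/10⌋ = $8,381. Book value $58,671.
Year 9: ⌊$58,671 × 125%/10⌋ = $7,333. Book value $51,338.
Year 10 (final): $51,338 − $21,200 = $30,138. Book value $21,200.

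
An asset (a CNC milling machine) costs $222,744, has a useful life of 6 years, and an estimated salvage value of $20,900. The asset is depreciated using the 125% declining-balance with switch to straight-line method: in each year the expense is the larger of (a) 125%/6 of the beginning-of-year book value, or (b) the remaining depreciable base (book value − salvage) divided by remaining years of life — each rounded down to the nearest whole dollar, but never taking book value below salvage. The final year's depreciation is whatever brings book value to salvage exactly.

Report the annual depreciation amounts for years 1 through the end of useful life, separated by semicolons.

Depreciable base = $222,744 − $20,900 = $201,844.
Year 1: DB = ⌊$222,744 × 125%/6⌋ = $46,405; SL = ⌊$201,844/6⌋ = $33,640 → take DB $46,405. Book value $176,339.
Year 2: DB = ⌊$176,339 × 125%/6⌋ = $36,737; SL = ⌊$155,439/5⌋ = $31,087 → take DB $36,737. Book value $139,602.
Year 3: DB = ⌊$139,602 × 125%/6⌋ = $29,083; SL = ⌊$118,702/4⌋ = $29,675 → take SL $29,675. Book value $109,927.
Year 4: DB = ⌊$109,927 × 125%/6⌋ = $22,901; SL = ⌊$89,027/3⌋ = $29,675 → take SL $29,675. Book value $80,252.
Year 5: DB = ⌊$80,252 × 125%/6⌋ = $16,719; SL = ⌊$59,352/2⌋ = $29,676 → take SL $29,676. Book value $50,576.
Year 6 (final): $50,576 − $20,900 = $29,676. Book value $20,900.

$46,405; $36,737; $29,675; $29,675; $29,676; $29,676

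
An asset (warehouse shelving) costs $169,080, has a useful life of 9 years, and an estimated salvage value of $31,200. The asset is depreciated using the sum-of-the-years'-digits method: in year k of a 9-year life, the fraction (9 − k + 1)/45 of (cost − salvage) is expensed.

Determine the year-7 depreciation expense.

Depreciable base = $169,080 − $31,200 = $137,880.
Sum of the years' digits = 9+8+7+6+5+4+3+2+1 = 45.
Year 1: $137,880 × 9/45 = $27,576. Book value $141,504.
Year 2: $137,880 × 8/45 = $24,512. Book value $116,992.
Year 3: $137,880 × 7/45 = $21,448. Book value $95,544.
Year 4: $137,880 × 6/45 = $18,384. Book value $77,160.
Year 5: $137,880 × 5/45 = $15,320. Book value $61,840.
Year 6: $137,880 × 4/45 = $12,256. Book value $49,584.
Year 7: $137,880 × 3/45 = $9,192. Book value $40,392.

$9,192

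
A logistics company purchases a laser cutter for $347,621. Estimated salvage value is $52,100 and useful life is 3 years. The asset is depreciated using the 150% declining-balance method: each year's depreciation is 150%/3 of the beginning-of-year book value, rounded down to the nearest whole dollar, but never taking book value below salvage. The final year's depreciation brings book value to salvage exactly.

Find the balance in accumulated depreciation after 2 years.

Depreciable base = $347,621 − $52,100 = $295,521.
Year 1: ⌊$347,621 × 150%/3⌋ = $173,810. Book value $173,811.
Year 2: ⌊$173,811 × 150%/3⌋ = $86,905. Book value $86,906.
Accumulated through year 2 = $347,621 − $86,906 = $260,715.

$260,715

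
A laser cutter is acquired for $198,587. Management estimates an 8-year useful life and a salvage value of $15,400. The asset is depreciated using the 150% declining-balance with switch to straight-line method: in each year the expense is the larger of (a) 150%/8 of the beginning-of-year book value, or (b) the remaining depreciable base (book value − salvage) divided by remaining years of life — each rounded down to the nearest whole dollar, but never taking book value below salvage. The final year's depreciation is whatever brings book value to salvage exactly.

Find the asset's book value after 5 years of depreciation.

$68,760

Depreciable base = $198,587 − $15,400 = $183,187.
Year 1: DB = ⌊$198,587 × 150%/8⌋ = $37,235; SL = ⌊$183,187/8⌋ = $22,898 → take DB $37,235. Book value $161,352.
Year 2: DB = ⌊$161,352 × 150%/8⌋ = $30,253; SL = ⌊$145,952/7⌋ = $20,850 → take DB $30,253. Book value $131,099.
Year 3: DB = ⌊$131,099 × 150%/8⌋ = $24,581; SL = ⌊$115,699/6⌋ = $19,283 → take DB $24,581. Book value $106,518.
Year 4: DB = ⌊$106,518 × 150%/8⌋ = $19,972; SL = ⌊$91,118/5⌋ = $18,223 → take DB $19,972. Book value $86,546.
Year 5: DB = ⌊$86,546 × 150%/8⌋ = $16,227; SL = ⌊$71,146/4⌋ = $17,786 → take SL $17,786. Book value $68,760.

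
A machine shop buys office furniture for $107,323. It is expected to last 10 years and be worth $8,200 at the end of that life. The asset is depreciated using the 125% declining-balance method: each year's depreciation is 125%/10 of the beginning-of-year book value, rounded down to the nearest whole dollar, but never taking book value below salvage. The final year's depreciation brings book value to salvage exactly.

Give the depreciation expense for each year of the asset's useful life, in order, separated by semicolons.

Depreciable base = $107,323 − $8,200 = $99,123.
Year 1: ⌊$107,323 × 125%/10⌋ = $13,415. Book value $93,908.
Year 2: ⌊$93,908 × 125%/10⌋ = $11,738. Book value $82,170.
Year 3: ⌊$82,170 × 125%/10⌋ = $10,271. Book value $71,899.
Year 4: ⌊$71,899 × 125%/10⌋ = $8,987. Book value $62,912.
Year 5: ⌊$62,912 × 125%/10⌋ = $7,864. Book value $55,048.
Year 6: ⌊$55,048 × 125%/10⌋ = $6,881. Book value $48,167.
Year 7: ⌊$48,167 × 125%/10⌋ = $6,020. Book value $42,147.
Year 8: ⌊$42,147 × 125%/10⌋ = $5,268. Book value $36,879.
Year 9: ⌊$36,879 × 125%/10⌋ = $4,609. Book value $32,270.
Year 10 (final): $32,270 − $8,200 = $24,070. Book value $8,200.

$13,415; $11,738; $10,271; $8,987; $7,864; $6,881; $6,020; $5,268; $4,609; $24,070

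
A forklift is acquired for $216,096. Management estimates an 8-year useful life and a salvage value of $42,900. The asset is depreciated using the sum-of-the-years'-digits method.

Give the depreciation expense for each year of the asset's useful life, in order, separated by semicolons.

Depreciable base = $216,096 − $42,900 = $173,196.
Sum of the years' digits = 8+7+6+5+4+3+2+1 = 36.
Year 1: $173,196 × 8/36 = $38,488. Book value $177,608.
Year 2: $173,196 × 7/36 = $33,677. Book value $143,931.
Year 3: $173,196 × 6/36 = $28,866. Book value $115,065.
Year 4: $173,196 × 5/36 = $24,055. Book value $91,010.
Year 5: $173,196 × 4/36 = $19,244. Book value $71,766.
Year 6: $173,196 × 3/36 = $14,433. Book value $57,333.
Year 7: $173,196 × 2/36 = $9,622. Book value $47,711.
Year 8: $173,196 × 1/36 = $4,811. Book value $42,900.

$38,488; $33,677; $28,866; $24,055; $19,244; $14,433; $9,622; $4,811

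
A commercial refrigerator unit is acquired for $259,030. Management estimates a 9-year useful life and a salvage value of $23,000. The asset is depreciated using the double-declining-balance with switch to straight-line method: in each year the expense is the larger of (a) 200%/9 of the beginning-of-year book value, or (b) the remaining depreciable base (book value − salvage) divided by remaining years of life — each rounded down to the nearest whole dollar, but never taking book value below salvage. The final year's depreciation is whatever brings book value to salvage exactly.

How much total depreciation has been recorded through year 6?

Depreciable base = $259,030 − $23,000 = $236,030.
Year 1: DB = ⌊$259,030 × 200%/9⌋ = $57,562; SL = ⌊$236,030/9⌋ = $26,225 → take DB $57,562. Book value $201,468.
Year 2: DB = ⌊$201,468 × 200%/9⌋ = $44,770; SL = ⌊$178,468/8⌋ = $22,308 → take DB $44,770. Book value $156,698.
Year 3: DB = ⌊$156,698 × 200%/9⌋ = $34,821; SL = ⌊$133,698/7⌋ = $19,099 → take DB $34,821. Book value $121,877.
Year 4: DB = ⌊$121,877 × 200%/9⌋ = $27,083; SL = ⌊$98,877/6⌋ = $16,479 → take DB $27,083. Book value $94,794.
Year 5: DB = ⌊$94,794 × 200%/9⌋ = $21,065; SL = ⌊$71,794/5⌋ = $14,358 → take DB $21,065. Book value $73,729.
Year 6: DB = ⌊$73,729 × 200%/9⌋ = $16,384; SL = ⌊$50,729/4⌋ = $12,682 → take DB $16,384. Book value $57,345.
Accumulated through year 6 = $259,030 − $57,345 = $201,685.

$201,685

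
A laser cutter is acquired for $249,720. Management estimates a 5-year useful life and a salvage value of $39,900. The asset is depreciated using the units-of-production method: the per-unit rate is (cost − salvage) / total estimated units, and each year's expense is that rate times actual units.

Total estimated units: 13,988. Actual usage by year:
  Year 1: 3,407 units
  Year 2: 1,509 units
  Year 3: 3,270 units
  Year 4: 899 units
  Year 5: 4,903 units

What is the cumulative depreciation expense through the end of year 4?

$136,275

Depreciable base = $249,720 − $39,900 = $209,820.
Rate = $209,820 / 13,988 units = $15 per unit.
Year 1: 3,407 × $15 = $51,105. Book value $198,615.
Year 2: 1,509 × $15 = $22,635. Book value $175,980.
Year 3: 3,270 × $15 = $49,050. Book value $126,930.
Year 4: 899 × $15 = $13,485. Book value $113,445.
Accumulated through year 4 = $249,720 − $113,445 = $136,275.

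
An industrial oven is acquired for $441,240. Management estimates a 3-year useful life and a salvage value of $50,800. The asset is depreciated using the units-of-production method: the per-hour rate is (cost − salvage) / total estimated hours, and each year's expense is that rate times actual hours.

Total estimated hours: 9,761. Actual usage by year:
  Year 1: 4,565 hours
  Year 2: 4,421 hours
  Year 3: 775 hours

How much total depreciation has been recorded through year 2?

$359,440

Depreciable base = $441,240 − $50,800 = $390,440.
Rate = $390,440 / 9,761 hours = $40 per hour.
Year 1: 4,565 × $40 = $182,600. Book value $258,640.
Year 2: 4,421 × $40 = $176,840. Book value $81,800.
Accumulated through year 2 = $441,240 − $81,800 = $359,440.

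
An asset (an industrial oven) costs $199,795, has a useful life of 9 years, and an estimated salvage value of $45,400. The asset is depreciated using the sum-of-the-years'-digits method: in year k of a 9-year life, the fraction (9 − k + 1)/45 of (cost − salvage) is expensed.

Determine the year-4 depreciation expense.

$20,586

Depreciable base = $199,795 − $45,400 = $154,395.
Sum of the years' digits = 9+8+7+6+5+4+3+2+1 = 45.
Year 1: $154,395 × 9/45 = $30,879. Book value $168,916.
Year 2: $154,395 × 8/45 = $27,448. Book value $141,468.
Year 3: $154,395 × 7/45 = $24,017. Book value $117,451.
Year 4: $154,395 × 6/45 = $20,586. Book value $96,865.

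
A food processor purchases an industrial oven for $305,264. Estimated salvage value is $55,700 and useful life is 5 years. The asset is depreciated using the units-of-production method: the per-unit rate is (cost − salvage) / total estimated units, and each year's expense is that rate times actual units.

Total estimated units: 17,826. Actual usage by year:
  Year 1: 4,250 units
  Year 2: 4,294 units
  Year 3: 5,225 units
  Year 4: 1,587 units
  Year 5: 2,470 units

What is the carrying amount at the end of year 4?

Depreciable base = $305,264 − $55,700 = $249,564.
Rate = $249,564 / 17,826 units = $14 per unit.
Year 1: 4,250 × $14 = $59,500. Book value $245,764.
Year 2: 4,294 × $14 = $60,116. Book value $185,648.
Year 3: 5,225 × $14 = $73,150. Book value $112,498.
Year 4: 1,587 × $14 = $22,218. Book value $90,280.

$90,280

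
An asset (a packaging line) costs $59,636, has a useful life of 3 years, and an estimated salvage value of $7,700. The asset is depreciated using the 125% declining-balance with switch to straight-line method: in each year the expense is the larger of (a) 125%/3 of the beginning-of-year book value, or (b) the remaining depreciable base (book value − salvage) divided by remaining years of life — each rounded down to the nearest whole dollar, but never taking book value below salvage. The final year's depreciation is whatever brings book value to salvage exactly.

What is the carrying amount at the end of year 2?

Depreciable base = $59,636 − $7,700 = $51,936.
Year 1: DB = ⌊$59,636 × 125%/3⌋ = $24,848; SL = ⌊$51,936/3⌋ = $17,312 → take DB $24,848. Book value $34,788.
Year 2: DB = ⌊$34,788 × 125%/3⌋ = $14,495; SL = ⌊$27,088/2⌋ = $13,544 → take DB $14,495. Book value $20,293.

$20,293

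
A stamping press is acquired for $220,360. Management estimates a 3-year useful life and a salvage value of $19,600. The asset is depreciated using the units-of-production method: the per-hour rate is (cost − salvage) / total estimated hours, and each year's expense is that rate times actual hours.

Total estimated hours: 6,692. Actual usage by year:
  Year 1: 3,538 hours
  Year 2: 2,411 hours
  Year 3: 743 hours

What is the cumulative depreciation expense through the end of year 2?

Depreciable base = $220,360 − $19,600 = $200,760.
Rate = $200,760 / 6,692 hours = $30 per hour.
Year 1: 3,538 × $30 = $106,140. Book value $114,220.
Year 2: 2,411 × $30 = $72,330. Book value $41,890.
Accumulated through year 2 = $220,360 − $41,890 = $178,470.

$178,470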